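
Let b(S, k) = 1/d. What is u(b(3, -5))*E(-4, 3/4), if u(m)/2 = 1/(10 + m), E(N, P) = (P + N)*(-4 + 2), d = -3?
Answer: 39/29 ≈ 1.3448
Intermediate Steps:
E(N, P) = -2*N - 2*P (E(N, P) = (N + P)*(-2) = -2*N - 2*P)
b(S, k) = -⅓ (b(S, k) = 1/(-3) = -⅓)
u(m) = 2/(10 + m)
u(b(3, -5))*E(-4, 3/4) = (2/(10 - ⅓))*(-2*(-4) - 6/4) = (2/(29/3))*(8 - 6/4) = (2*(3/29))*(8 - 2*¾) = 6*(8 - 3/2)/29 = (6/29)*(13/2) = 39/29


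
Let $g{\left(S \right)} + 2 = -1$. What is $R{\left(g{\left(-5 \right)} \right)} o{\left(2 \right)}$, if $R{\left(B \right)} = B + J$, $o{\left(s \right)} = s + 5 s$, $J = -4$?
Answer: $-84$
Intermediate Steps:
$o{\left(s \right)} = 6 s$
$g{\left(S \right)} = -3$ ($g{\left(S \right)} = -2 - 1 = -3$)
$R{\left(B \right)} = -4 + B$ ($R{\left(B \right)} = B - 4 = -4 + B$)
$R{\left(g{\left(-5 \right)} \right)} o{\left(2 \right)} = \left(-4 - 3\right) 6 \cdot 2 = \left(-7\right) 12 = -84$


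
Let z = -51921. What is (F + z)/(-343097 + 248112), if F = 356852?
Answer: -27721/8635 ≈ -3.2103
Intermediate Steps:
(F + z)/(-343097 + 248112) = (356852 - 51921)/(-343097 + 248112) = 304931/(-94985) = 304931*(-1/94985) = -27721/8635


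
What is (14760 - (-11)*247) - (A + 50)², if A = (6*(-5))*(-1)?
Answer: 11077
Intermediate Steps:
A = 30 (A = -30*(-1) = 30)
(14760 - (-11)*247) - (A + 50)² = (14760 - (-11)*247) - (30 + 50)² = (14760 - 1*(-2717)) - 1*80² = (14760 + 2717) - 1*6400 = 17477 - 6400 = 11077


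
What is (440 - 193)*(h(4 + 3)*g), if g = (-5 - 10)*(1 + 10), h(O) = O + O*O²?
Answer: -14264250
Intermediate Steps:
h(O) = O + O³
g = -165 (g = -15*11 = -165)
(440 - 193)*(h(4 + 3)*g) = (440 - 193)*(((4 + 3) + (4 + 3)³)*(-165)) = 247*((7 + 7³)*(-165)) = 247*((7 + 343)*(-165)) = 247*(350*(-165)) = 247*(-57750) = -14264250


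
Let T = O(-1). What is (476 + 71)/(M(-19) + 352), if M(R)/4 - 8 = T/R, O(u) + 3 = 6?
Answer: 10393/7284 ≈ 1.4268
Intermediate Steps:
O(u) = 3 (O(u) = -3 + 6 = 3)
T = 3
M(R) = 32 + 12/R (M(R) = 32 + 4*(3/R) = 32 + 12/R)
(476 + 71)/(M(-19) + 352) = (476 + 71)/((32 + 12/(-19)) + 352) = 547/((32 + 12*(-1/19)) + 352) = 547/((32 - 12/19) + 352) = 547/(596/19 + 352) = 547/(7284/19) = 547*(19/7284) = 10393/7284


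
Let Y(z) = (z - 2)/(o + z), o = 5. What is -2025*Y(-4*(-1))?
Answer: -450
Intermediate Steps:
Y(z) = (-2 + z)/(5 + z) (Y(z) = (z - 2)/(5 + z) = (-2 + z)/(5 + z))
-2025*Y(-4*(-1)) = -2025*(-2 - 4*(-1))/(5 - 4*(-1)) = -2025*(-2 + 4)/(5 + 4) = -2025*2/9 = -450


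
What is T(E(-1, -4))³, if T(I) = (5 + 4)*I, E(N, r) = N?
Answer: -729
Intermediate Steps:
T(I) = 9*I
T(E(-1, -4))³ = (9*(-1))³ = (-9)³ = -729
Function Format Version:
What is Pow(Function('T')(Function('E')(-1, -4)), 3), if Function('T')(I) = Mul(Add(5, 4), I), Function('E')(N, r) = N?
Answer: -729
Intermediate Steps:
Function('T')(I) = Mul(9, I)
Pow(Function('T')(Function('E')(-1, -4)), 3) = Pow(Mul(9, -1), 3) = Pow(-9, 3) = -729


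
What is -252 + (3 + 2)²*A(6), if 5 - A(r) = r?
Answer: -277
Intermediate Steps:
A(r) = 5 - r
-252 + (3 + 2)²*A(6) = -252 + (3 + 2)²*(5 - 1*6) = -252 + 5²*(5 - 6) = -252 + 25*(-1) = -252 - 25 = -277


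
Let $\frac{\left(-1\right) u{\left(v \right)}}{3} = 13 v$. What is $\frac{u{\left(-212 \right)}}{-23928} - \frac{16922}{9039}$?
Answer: $- \frac{39970339}{18023766} \approx -2.2176$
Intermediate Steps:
$u{\left(v \right)} = - 39 v$ ($u{\left(v \right)} = - 3 \cdot 13 v = - 39 v$)
$\frac{u{\left(-212 \right)}}{-23928} - \frac{16922}{9039} = \frac{\left(-39\right) \left(-212\right)}{-23928} - \frac{16922}{9039} = 8268 \left(- \frac{1}{23928}\right) - \frac{16922}{9039} = - \frac{689}{1994} - \frac{16922}{9039} = - \frac{39970339}{18023766}$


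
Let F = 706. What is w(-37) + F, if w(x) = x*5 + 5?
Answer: 526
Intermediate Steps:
w(x) = 5 + 5*x (w(x) = 5*x + 5 = 5 + 5*x)
w(-37) + F = (5 + 5*(-37)) + 706 = (5 - 185) + 706 = -180 + 706 = 526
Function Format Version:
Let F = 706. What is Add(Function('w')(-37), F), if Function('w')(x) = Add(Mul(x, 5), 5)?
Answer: 526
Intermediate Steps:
Function('w')(x) = Add(5, Mul(5, x)) (Function('w')(x) = Add(Mul(5, x), 5) = Add(5, Mul(5, x)))
Add(Function('w')(-37), F) = Add(Add(5, Mul(5, -37)), 706) = Add(Add(5, -185), 706) = Add(-180, 706) = 526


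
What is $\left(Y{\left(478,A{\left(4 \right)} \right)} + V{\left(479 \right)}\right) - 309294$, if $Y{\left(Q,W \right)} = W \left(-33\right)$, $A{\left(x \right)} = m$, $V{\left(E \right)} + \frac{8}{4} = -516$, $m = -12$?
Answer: $-309416$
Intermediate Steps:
$V{\left(E \right)} = -518$ ($V{\left(E \right)} = -2 - 516 = -518$)
$A{\left(x \right)} = -12$
$Y{\left(Q,W \right)} = - 33 W$
$\left(Y{\left(478,A{\left(4 \right)} \right)} + V{\left(479 \right)}\right) - 309294 = \left(\left(-33\right) \left(-12\right) - 518\right) - 309294 = \left(396 - 518\right) - 309294 = -122 - 309294 = -309416$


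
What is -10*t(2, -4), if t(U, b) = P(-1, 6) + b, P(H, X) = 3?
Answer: 10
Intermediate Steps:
t(U, b) = 3 + b
-10*t(2, -4) = -10*(3 - 4) = -10*(-1) = 10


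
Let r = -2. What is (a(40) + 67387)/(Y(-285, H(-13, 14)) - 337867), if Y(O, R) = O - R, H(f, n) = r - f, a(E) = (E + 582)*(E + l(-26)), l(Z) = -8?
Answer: -29097/112721 ≈ -0.25813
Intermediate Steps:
a(E) = (-8 + E)*(582 + E) (a(E) = (E + 582)*(E - 8) = (582 + E)*(-8 + E) = (-8 + E)*(582 + E))
H(f, n) = -2 - f
(a(40) + 67387)/(Y(-285, H(-13, 14)) - 337867) = ((-4656 + 40**2 + 574*40) + 67387)/((-285 - (-2 - 1*(-13))) - 337867) = ((-4656 + 1600 + 22960) + 67387)/((-285 - (-2 + 13)) - 337867) = (19904 + 67387)/((-285 - 1*11) - 337867) = 87291/((-285 - 11) - 337867) = 87291/(-296 - 337867) = 87291/(-338163) = 87291*(-1/338163) = -29097/112721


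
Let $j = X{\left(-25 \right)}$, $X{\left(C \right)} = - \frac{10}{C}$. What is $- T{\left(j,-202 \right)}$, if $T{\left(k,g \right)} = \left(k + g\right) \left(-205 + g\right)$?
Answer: $- \frac{410256}{5} \approx -82051.0$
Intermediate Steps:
$j = \frac{2}{5}$ ($j = - \frac{10}{-25} = \left(-10\right) \left(- \frac{1}{25}\right) = \frac{2}{5} \approx 0.4$)
$T{\left(k,g \right)} = \left(-205 + g\right) \left(g + k\right)$ ($T{\left(k,g \right)} = \left(g + k\right) \left(-205 + g\right) = \left(-205 + g\right) \left(g + k\right)$)
$- T{\left(j,-202 \right)} = - (\left(-202\right)^{2} - -41410 - 82 - \frac{404}{5}) = - (40804 + 41410 - 82 - \frac{404}{5}) = \left(-1\right) \frac{410256}{5} = - \frac{410256}{5}$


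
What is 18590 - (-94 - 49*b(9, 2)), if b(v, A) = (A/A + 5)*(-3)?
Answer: 17802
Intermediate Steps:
b(v, A) = -18 (b(v, A) = (1 + 5)*(-3) = 6*(-3) = -18)
18590 - (-94 - 49*b(9, 2)) = 18590 - (-94 - 49*(-18)) = 18590 - (-94 + 882) = 18590 - 1*788 = 18590 - 788 = 17802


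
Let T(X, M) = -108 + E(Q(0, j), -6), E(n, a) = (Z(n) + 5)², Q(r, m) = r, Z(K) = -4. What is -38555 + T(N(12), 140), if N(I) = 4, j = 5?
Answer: -38662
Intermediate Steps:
E(n, a) = 1 (E(n, a) = (-4 + 5)² = 1² = 1)
T(X, M) = -107 (T(X, M) = -108 + 1 = -107)
-38555 + T(N(12), 140) = -38555 - 107 = -38662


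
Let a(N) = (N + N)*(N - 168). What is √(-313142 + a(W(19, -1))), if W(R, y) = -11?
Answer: 6*I*√8589 ≈ 556.06*I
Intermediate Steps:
a(N) = 2*N*(-168 + N) (a(N) = (2*N)*(-168 + N) = 2*N*(-168 + N))
√(-313142 + a(W(19, -1))) = √(-313142 + 2*(-11)*(-168 - 11)) = √(-313142 + 2*(-11)*(-179)) = √(-313142 + 3938) = √(-309204) = 6*I*√8589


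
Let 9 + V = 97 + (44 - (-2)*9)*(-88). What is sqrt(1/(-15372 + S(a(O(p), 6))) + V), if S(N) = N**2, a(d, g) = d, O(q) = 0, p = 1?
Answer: I*sqrt(35234715019)/2562 ≈ 73.267*I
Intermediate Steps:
V = -5368 (V = -9 + (97 + (44 - (-2)*9)*(-88)) = -9 + (97 + (44 - 1*(-18))*(-88)) = -9 + (97 + (44 + 18)*(-88)) = -9 + (97 + 62*(-88)) = -9 + (97 - 5456) = -9 - 5359 = -5368)
sqrt(1/(-15372 + S(a(O(p), 6))) + V) = sqrt(1/(-15372 + 0**2) - 5368) = sqrt(1/(-15372 + 0) - 5368) = sqrt(1/(-15372) - 5368) = sqrt(-1/15372 - 5368) = sqrt(-82516897/15372) = I*sqrt(35234715019)/2562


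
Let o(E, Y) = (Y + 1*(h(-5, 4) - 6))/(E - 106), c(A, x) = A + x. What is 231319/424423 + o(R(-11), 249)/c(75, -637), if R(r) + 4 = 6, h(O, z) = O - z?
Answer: 523824919/954102904 ≈ 0.54902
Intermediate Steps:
R(r) = 2 (R(r) = -4 + 6 = 2)
o(E, Y) = (-15 + Y)/(-106 + E) (o(E, Y) = (Y + 1*((-5 - 1*4) - 6))/(E - 106) = (Y + 1*((-5 - 4) - 6))/(-106 + E) = (Y + 1*(-9 - 6))/(-106 + E) = (Y + 1*(-15))/(-106 + E) = (Y - 15)/(-106 + E) = (-15 + Y)/(-106 + E))
231319/424423 + o(R(-11), 249)/c(75, -637) = 231319/424423 + ((-15 + 249)/(-106 + 2))/(75 - 637) = 231319*(1/424423) + (234/(-104))/(-562) = 231319/424423 - 1/104*234*(-1/562) = 231319/424423 - 9/4*(-1/562) = 231319/424423 + 9/2248 = 523824919/954102904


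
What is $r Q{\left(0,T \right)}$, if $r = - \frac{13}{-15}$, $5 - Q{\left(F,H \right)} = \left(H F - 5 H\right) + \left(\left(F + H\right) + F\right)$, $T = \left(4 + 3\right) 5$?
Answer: $\frac{377}{3} \approx 125.67$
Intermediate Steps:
$T = 35$ ($T = 7 \cdot 5 = 35$)
$Q{\left(F,H \right)} = 5 - 2 F + 4 H - F H$ ($Q{\left(F,H \right)} = 5 - \left(\left(H F - 5 H\right) + \left(\left(F + H\right) + F\right)\right) = 5 - \left(\left(F H - 5 H\right) + \left(H + 2 F\right)\right) = 5 - \left(\left(- 5 H + F H\right) + \left(H + 2 F\right)\right) = 5 - \left(- 4 H + 2 F + F H\right) = 5 - 2 F + 4 H - F H$)
$r = \frac{13}{15}$ ($r = \left(-13\right) \left(- \frac{1}{15}\right) = \frac{13}{15} \approx 0.86667$)
$r Q{\left(0,T \right)} = \frac{13 \left(5 - 0 + 4 \cdot 35 - 0 \cdot 35\right)}{15} = \frac{13 \left(5 + 0 + 140 + 0\right)}{15} = \frac{13}{15} \cdot 145 = \frac{377}{3}$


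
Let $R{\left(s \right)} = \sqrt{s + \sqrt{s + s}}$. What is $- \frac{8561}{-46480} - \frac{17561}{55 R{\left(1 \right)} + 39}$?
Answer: $\frac{1223}{6640} - \frac{17561}{39 + 55 \sqrt{1 + \sqrt{2}}} \approx -140.92$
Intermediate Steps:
$R{\left(s \right)} = \sqrt{s + \sqrt{2} \sqrt{s}}$ ($R{\left(s \right)} = \sqrt{s + \sqrt{2 s}} = \sqrt{s + \sqrt{2} \sqrt{s}}$)
$- \frac{8561}{-46480} - \frac{17561}{55 R{\left(1 \right)} + 39} = - \frac{8561}{-46480} - \frac{17561}{55 \sqrt{1 + \sqrt{2} \sqrt{1}} + 39} = \left(-8561\right) \left(- \frac{1}{46480}\right) - \frac{17561}{55 \sqrt{1 + \sqrt{2} \cdot 1} + 39} = \frac{1223}{6640} - \frac{17561}{55 \sqrt{1 + \sqrt{2}} + 39} = \frac{1223}{6640} - \frac{17561}{39 + 55 \sqrt{1 + \sqrt{2}}}$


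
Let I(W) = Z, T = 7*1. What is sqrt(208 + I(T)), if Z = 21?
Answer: sqrt(229) ≈ 15.133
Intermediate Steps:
T = 7
I(W) = 21
sqrt(208 + I(T)) = sqrt(208 + 21) = sqrt(229)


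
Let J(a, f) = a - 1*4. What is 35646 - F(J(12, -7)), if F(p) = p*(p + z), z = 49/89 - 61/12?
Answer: 9510076/267 ≈ 35618.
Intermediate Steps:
z = -4841/1068 (z = 49*(1/89) - 61*1/12 = 49/89 - 61/12 = -4841/1068 ≈ -4.5328)
J(a, f) = -4 + a (J(a, f) = a - 4 = -4 + a)
F(p) = p*(-4841/1068 + p) (F(p) = p*(p - 4841/1068) = p*(-4841/1068 + p))
35646 - F(J(12, -7)) = 35646 - (-4 + 12)*(-4841 + 1068*(-4 + 12))/1068 = 35646 - 8*(-4841 + 1068*8)/1068 = 35646 - 8*(-4841 + 8544)/1068 = 35646 - 8*3703/1068 = 35646 - 1*7406/267 = 35646 - 7406/267 = 9510076/267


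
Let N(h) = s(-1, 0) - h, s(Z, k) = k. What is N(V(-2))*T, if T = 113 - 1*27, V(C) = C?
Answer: 172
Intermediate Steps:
N(h) = -h (N(h) = 0 - h = -h)
T = 86 (T = 113 - 27 = 86)
N(V(-2))*T = -1*(-2)*86 = 2*86 = 172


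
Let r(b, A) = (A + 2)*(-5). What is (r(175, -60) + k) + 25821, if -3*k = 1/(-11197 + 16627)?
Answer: 425348189/16290 ≈ 26111.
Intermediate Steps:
r(b, A) = -10 - 5*A (r(b, A) = (2 + A)*(-5) = -10 - 5*A)
k = -1/16290 (k = -1/(3*(-11197 + 16627)) = -⅓/5430 = -⅓*1/5430 = -1/16290 ≈ -6.1387e-5)
(r(175, -60) + k) + 25821 = ((-10 - 5*(-60)) - 1/16290) + 25821 = ((-10 + 300) - 1/16290) + 25821 = (290 - 1/16290) + 25821 = 4724099/16290 + 25821 = 425348189/16290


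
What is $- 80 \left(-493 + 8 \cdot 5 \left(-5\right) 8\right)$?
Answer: $167440$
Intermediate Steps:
$- 80 \left(-493 + 8 \cdot 5 \left(-5\right) 8\right) = - 80 \left(-493 + 8 \left(-25\right) 8\right) = - 80 \left(-493 - 1600\right) = \left(-80\right) \left(-2093\right) = 167440$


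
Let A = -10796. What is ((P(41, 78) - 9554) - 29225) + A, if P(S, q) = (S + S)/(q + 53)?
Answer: -6494243/131 ≈ -49574.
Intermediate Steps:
P(S, q) = 2*S/(53 + q) (P(S, q) = (2*S)/(53 + q) = 2*S/(53 + q))
((P(41, 78) - 9554) - 29225) + A = ((2*41/(53 + 78) - 9554) - 29225) - 10796 = ((2*41/131 - 9554) - 29225) - 10796 = ((2*41*(1/131) - 9554) - 29225) - 10796 = ((82/131 - 9554) - 29225) - 10796 = (-1251492/131 - 29225) - 10796 = -5079967/131 - 10796 = -6494243/131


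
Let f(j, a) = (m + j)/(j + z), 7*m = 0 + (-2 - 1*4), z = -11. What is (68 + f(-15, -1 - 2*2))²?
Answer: 155925169/33124 ≈ 4707.3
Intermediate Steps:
m = -6/7 (m = (0 + (-2 - 1*4))/7 = (0 + (-2 - 4))/7 = (0 - 6)/7 = (⅐)*(-6) = -6/7 ≈ -0.85714)
f(j, a) = (-6/7 + j)/(-11 + j) (f(j, a) = (-6/7 + j)/(j - 11) = (-6/7 + j)/(-11 + j))
(68 + f(-15, -1 - 2*2))² = (68 + (-6/7 - 15)/(-11 - 15))² = (68 - 111/7/(-26))² = (68 - 1/26*(-111/7))² = (68 + 111/182)² = (12487/182)² = 155925169/33124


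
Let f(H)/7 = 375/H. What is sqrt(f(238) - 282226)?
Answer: I*sqrt(326240506)/34 ≈ 531.24*I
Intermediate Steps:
f(H) = 2625/H (f(H) = 7*(375/H) = 2625/H)
sqrt(f(238) - 282226) = sqrt(2625/238 - 282226) = sqrt(2625*(1/238) - 282226) = sqrt(375/34 - 282226) = sqrt(-9595309/34) = I*sqrt(326240506)/34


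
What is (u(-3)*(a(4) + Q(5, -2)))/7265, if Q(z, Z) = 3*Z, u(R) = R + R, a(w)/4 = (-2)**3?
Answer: 228/7265 ≈ 0.031383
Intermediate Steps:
a(w) = -32 (a(w) = 4*(-2)**3 = 4*(-8) = -32)
u(R) = 2*R
(u(-3)*(a(4) + Q(5, -2)))/7265 = ((2*(-3))*(-32 + 3*(-2)))/7265 = -6*(-32 - 6)*(1/7265) = -6*(-38)*(1/7265) = 228*(1/7265) = 228/7265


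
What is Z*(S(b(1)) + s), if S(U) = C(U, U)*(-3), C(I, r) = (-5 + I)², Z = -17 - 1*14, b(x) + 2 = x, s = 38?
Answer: 2170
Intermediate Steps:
b(x) = -2 + x
Z = -31 (Z = -17 - 14 = -31)
S(U) = -3*(-5 + U)² (S(U) = (-5 + U)²*(-3) = -3*(-5 + U)²)
Z*(S(b(1)) + s) = -31*(-3*(-5 + (-2 + 1))² + 38) = -31*(-3*(-5 - 1)² + 38) = -31*(-3*(-6)² + 38) = -31*(-3*36 + 38) = -31*(-108 + 38) = -31*(-70) = 2170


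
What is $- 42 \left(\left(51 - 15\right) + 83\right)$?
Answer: $-4998$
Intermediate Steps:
$- 42 \left(\left(51 - 15\right) + 83\right) = - 42 \left(36 + 83\right) = \left(-42\right) 119 = -4998$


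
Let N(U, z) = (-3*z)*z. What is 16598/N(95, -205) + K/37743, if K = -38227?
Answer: -1815309113/1586149575 ≈ -1.1445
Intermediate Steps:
N(U, z) = -3*z**2
16598/N(95, -205) + K/37743 = 16598/((-3*(-205)**2)) - 38227/37743 = 16598/((-3*42025)) - 38227*1/37743 = 16598/(-126075) - 38227/37743 = 16598*(-1/126075) - 38227/37743 = -16598/126075 - 38227/37743 = -1815309113/1586149575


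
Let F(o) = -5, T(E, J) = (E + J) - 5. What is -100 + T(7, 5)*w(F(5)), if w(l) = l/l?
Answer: -93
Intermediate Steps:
T(E, J) = -5 + E + J
w(l) = 1
-100 + T(7, 5)*w(F(5)) = -100 + (-5 + 7 + 5)*1 = -100 + 7*1 = -100 + 7 = -93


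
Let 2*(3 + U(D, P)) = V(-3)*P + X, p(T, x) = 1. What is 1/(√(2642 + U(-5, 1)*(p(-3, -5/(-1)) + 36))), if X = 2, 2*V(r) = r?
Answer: 2*√1129/3387 ≈ 0.019841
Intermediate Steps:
V(r) = r/2
U(D, P) = -2 - 3*P/4 (U(D, P) = -3 + (((½)*(-3))*P + 2)/2 = -3 + (-3*P/2 + 2)/2 = -3 + (2 - 3*P/2)/2 = -3 + (1 - 3*P/4) = -2 - 3*P/4)
1/(√(2642 + U(-5, 1)*(p(-3, -5/(-1)) + 36))) = 1/(√(2642 + (-2 - ¾*1)*(1 + 36))) = 1/(√(2642 + (-2 - ¾)*37)) = 1/(√(2642 - 11/4*37)) = 1/(√(2642 - 407/4)) = 1/(√(10161/4)) = 1/(3*√1129/2) = 2*√1129/3387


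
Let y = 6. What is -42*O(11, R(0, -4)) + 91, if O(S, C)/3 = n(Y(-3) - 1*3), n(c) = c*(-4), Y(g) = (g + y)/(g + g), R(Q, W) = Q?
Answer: -1673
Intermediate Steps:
Y(g) = (6 + g)/(2*g) (Y(g) = (g + 6)/(g + g) = (6 + g)/((2*g)) = (6 + g)*(1/(2*g)) = (6 + g)/(2*g))
n(c) = -4*c
O(S, C) = 42 (O(S, C) = 3*(-4*((1/2)*(6 - 3)/(-3) - 1*3)) = 3*(-4*((1/2)*(-1/3)*3 - 3)) = 3*(-4*(-1/2 - 3)) = 3*(-4*(-7/2)) = 3*14 = 42)
-42*O(11, R(0, -4)) + 91 = -42*42 + 91 = -1764 + 91 = -1673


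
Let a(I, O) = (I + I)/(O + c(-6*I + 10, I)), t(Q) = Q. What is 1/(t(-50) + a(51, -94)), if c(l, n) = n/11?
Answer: -983/50272 ≈ -0.019554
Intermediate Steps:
c(l, n) = n/11 (c(l, n) = n*(1/11) = n/11)
a(I, O) = 2*I/(O + I/11) (a(I, O) = (I + I)/(O + I/11) = (2*I)/(O + I/11) = 2*I/(O + I/11))
1/(t(-50) + a(51, -94)) = 1/(-50 + 22*51/(51 + 11*(-94))) = 1/(-50 + 22*51/(51 - 1034)) = 1/(-50 + 22*51/(-983)) = 1/(-50 + 22*51*(-1/983)) = 1/(-50 - 1122/983) = 1/(-50272/983) = -983/50272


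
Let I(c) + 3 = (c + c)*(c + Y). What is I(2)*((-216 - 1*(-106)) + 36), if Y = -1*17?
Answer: 4662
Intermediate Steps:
Y = -17
I(c) = -3 + 2*c*(-17 + c) (I(c) = -3 + (c + c)*(c - 17) = -3 + (2*c)*(-17 + c) = -3 + 2*c*(-17 + c))
I(2)*((-216 - 1*(-106)) + 36) = (-3 - 34*2 + 2*2**2)*((-216 - 1*(-106)) + 36) = (-3 - 68 + 2*4)*((-216 + 106) + 36) = (-3 - 68 + 8)*(-110 + 36) = -63*(-74) = 4662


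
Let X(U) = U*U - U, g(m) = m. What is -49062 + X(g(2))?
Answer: -49060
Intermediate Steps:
X(U) = U**2 - U
-49062 + X(g(2)) = -49062 + 2*(-1 + 2) = -49062 + 2*1 = -49062 + 2 = -49060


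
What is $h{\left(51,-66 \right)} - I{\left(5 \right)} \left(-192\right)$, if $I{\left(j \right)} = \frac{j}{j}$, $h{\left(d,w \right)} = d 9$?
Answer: $651$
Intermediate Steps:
$h{\left(d,w \right)} = 9 d$
$I{\left(j \right)} = 1$
$h{\left(51,-66 \right)} - I{\left(5 \right)} \left(-192\right) = 9 \cdot 51 - 1 \left(-192\right) = 459 - -192 = 459 + 192 = 651$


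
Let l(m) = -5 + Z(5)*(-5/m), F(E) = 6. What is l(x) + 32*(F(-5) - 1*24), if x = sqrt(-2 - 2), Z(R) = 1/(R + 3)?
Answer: -581 + 5*I/16 ≈ -581.0 + 0.3125*I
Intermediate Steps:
Z(R) = 1/(3 + R)
x = 2*I (x = sqrt(-4) = 2*I ≈ 2.0*I)
l(m) = -5 - 5/(8*m) (l(m) = -5 + (-5/m)/(3 + 5) = -5 + (-5/m)/8 = -5 - 5/(8*m))
l(x) + 32*(F(-5) - 1*24) = (-5 - 5*(-I/2)/8) + 32*(6 - 1*24) = (-5 - (-5)*I/16) + 32*(6 - 24) = (-5 + 5*I/16) + 32*(-18) = (-5 + 5*I/16) - 576 = -581 + 5*I/16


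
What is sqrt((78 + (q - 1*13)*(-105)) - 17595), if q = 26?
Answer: 3*I*sqrt(2098) ≈ 137.41*I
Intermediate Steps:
sqrt((78 + (q - 1*13)*(-105)) - 17595) = sqrt((78 + (26 - 1*13)*(-105)) - 17595) = sqrt((78 + (26 - 13)*(-105)) - 17595) = sqrt((78 + 13*(-105)) - 17595) = sqrt((78 - 1365) - 17595) = sqrt(-1287 - 17595) = sqrt(-18882) = 3*I*sqrt(2098)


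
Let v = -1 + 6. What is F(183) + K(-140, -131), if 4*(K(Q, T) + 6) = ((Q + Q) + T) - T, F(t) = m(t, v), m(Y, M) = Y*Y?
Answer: 33413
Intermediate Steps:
v = 5
m(Y, M) = Y²
F(t) = t²
K(Q, T) = -6 + Q/2 (K(Q, T) = -6 + (((Q + Q) + T) - T)/4 = -6 + ((2*Q + T) - T)/4 = -6 + ((T + 2*Q) - T)/4 = -6 + (2*Q)/4 = -6 + Q/2)
F(183) + K(-140, -131) = 183² + (-6 + (½)*(-140)) = 33489 + (-6 - 70) = 33489 - 76 = 33413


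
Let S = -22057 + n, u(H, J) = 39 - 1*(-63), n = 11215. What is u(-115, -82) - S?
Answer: 10944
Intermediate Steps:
u(H, J) = 102 (u(H, J) = 39 + 63 = 102)
S = -10842 (S = -22057 + 11215 = -10842)
u(-115, -82) - S = 102 - 1*(-10842) = 102 + 10842 = 10944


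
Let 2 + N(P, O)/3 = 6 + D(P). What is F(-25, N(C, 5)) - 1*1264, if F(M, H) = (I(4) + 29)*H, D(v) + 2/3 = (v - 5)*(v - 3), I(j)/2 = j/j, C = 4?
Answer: -1047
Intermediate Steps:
I(j) = 2 (I(j) = 2*(j/j) = 2*1 = 2)
D(v) = -⅔ + (-5 + v)*(-3 + v) (D(v) = -⅔ + (v - 5)*(v - 3) = -⅔ + (-5 + v)*(-3 + v))
N(P, O) = 55 - 24*P + 3*P² (N(P, O) = -6 + 3*(6 + (43/3 + P² - 8*P)) = -6 + 3*(61/3 + P² - 8*P) = -6 + (61 - 24*P + 3*P²) = 55 - 24*P + 3*P²)
F(M, H) = 31*H (F(M, H) = (2 + 29)*H = 31*H)
F(-25, N(C, 5)) - 1*1264 = 31*(55 - 24*4 + 3*4²) - 1*1264 = 31*(55 - 96 + 3*16) - 1264 = 31*(55 - 96 + 48) - 1264 = 31*7 - 1264 = 217 - 1264 = -1047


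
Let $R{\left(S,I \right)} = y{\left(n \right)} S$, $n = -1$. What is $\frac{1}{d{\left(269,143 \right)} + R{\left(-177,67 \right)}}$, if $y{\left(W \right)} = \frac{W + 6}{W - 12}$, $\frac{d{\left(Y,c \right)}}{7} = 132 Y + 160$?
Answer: $\frac{13}{3246673} \approx 4.0041 \cdot 10^{-6}$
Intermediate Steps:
$d{\left(Y,c \right)} = 1120 + 924 Y$ ($d{\left(Y,c \right)} = 7 \left(132 Y + 160\right) = 7 \left(160 + 132 Y\right) = 1120 + 924 Y$)
$y{\left(W \right)} = \frac{6 + W}{-12 + W}$
$R{\left(S,I \right)} = - \frac{5 S}{13}$ ($R{\left(S,I \right)} = \frac{6 - 1}{-12 - 1} S = \frac{1}{-13} \cdot 5 S = \left(- \frac{1}{13}\right) 5 S = - \frac{5 S}{13}$)
$\frac{1}{d{\left(269,143 \right)} + R{\left(-177,67 \right)}} = \frac{1}{\left(1120 + 924 \cdot 269\right) - - \frac{885}{13}} = \frac{1}{\left(1120 + 248556\right) + \frac{885}{13}} = \frac{1}{249676 + \frac{885}{13}} = \frac{1}{\frac{3246673}{13}} = \frac{13}{3246673}$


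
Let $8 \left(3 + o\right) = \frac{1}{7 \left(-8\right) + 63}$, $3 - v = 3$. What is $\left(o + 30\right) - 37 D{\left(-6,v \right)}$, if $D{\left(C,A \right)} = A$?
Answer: $\frac{1513}{56} \approx 27.018$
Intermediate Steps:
$v = 0$ ($v = 3 - 3 = 0$)
$o = - \frac{167}{56}$ ($o = -3 + \frac{1}{8 \left(7 \left(-8\right) + 63\right)} = -3 + \frac{1}{8 \left(-56 + 63\right)} = -3 + \frac{1}{8 \cdot 7} = -3 + \frac{1}{8} \cdot \frac{1}{7} = -3 + \frac{1}{56} = - \frac{167}{56} \approx -2.9821$)
$\left(o + 30\right) - 37 D{\left(-6,v \right)} = \left(- \frac{167}{56} + 30\right) - 0 = \frac{1513}{56} + 0 = \frac{1513}{56}$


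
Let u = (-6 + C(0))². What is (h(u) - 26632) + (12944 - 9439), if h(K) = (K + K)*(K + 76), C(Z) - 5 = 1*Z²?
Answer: -22973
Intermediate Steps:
C(Z) = 5 + Z² (C(Z) = 5 + 1*Z² = 5 + Z²)
u = 1 (u = (-6 + (5 + 0²))² = (-6 + (5 + 0))² = (-6 + 5)² = (-1)² = 1)
h(K) = 2*K*(76 + K) (h(K) = (2*K)*(76 + K) = 2*K*(76 + K))
(h(u) - 26632) + (12944 - 9439) = (2*1*(76 + 1) - 26632) + (12944 - 9439) = (2*1*77 - 26632) + 3505 = (154 - 26632) + 3505 = -26478 + 3505 = -22973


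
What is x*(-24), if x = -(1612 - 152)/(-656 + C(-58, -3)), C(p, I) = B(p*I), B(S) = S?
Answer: -17520/241 ≈ -72.697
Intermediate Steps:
C(p, I) = I*p (C(p, I) = p*I = I*p)
x = 730/241 (x = -(1612 - 152)/(-656 - 3*(-58)) = -1460/(-656 + 174) = -1460/(-482) = -1460*(-1)/482 = -1*(-730/241) = 730/241 ≈ 3.0290)
x*(-24) = (730/241)*(-24) = -17520/241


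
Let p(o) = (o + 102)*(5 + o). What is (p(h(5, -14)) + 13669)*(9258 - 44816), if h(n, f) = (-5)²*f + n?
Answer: -3423844262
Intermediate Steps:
h(n, f) = n + 25*f (h(n, f) = 25*f + n = n + 25*f)
p(o) = (5 + o)*(102 + o) (p(o) = (102 + o)*(5 + o) = (5 + o)*(102 + o))
(p(h(5, -14)) + 13669)*(9258 - 44816) = ((510 + (5 + 25*(-14))² + 107*(5 + 25*(-14))) + 13669)*(9258 - 44816) = ((510 + (5 - 350)² + 107*(5 - 350)) + 13669)*(-35558) = ((510 + (-345)² + 107*(-345)) + 13669)*(-35558) = ((510 + 119025 - 36915) + 13669)*(-35558) = (82620 + 13669)*(-35558) = 96289*(-35558) = -3423844262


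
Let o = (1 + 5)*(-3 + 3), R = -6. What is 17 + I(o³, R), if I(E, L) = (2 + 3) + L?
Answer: 16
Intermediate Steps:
o = 0 (o = 6*0 = 0)
I(E, L) = 5 + L
17 + I(o³, R) = 17 + (5 - 6) = 17 - 1 = 16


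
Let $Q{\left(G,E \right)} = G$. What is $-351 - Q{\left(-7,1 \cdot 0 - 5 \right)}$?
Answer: $-344$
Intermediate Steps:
$-351 - Q{\left(-7,1 \cdot 0 - 5 \right)} = -351 - -7 = -351 + 7 = -344$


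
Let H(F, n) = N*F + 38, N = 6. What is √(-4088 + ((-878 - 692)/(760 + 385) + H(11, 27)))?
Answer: 5*I*√8359874/229 ≈ 63.13*I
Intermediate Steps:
H(F, n) = 38 + 6*F (H(F, n) = 6*F + 38 = 38 + 6*F)
√(-4088 + ((-878 - 692)/(760 + 385) + H(11, 27))) = √(-4088 + ((-878 - 692)/(760 + 385) + (38 + 6*11))) = √(-4088 + (-1570/1145 + (38 + 66))) = √(-4088 + (-1570*1/1145 + 104)) = √(-4088 + (-314/229 + 104)) = √(-4088 + 23502/229) = √(-912650/229) = 5*I*√8359874/229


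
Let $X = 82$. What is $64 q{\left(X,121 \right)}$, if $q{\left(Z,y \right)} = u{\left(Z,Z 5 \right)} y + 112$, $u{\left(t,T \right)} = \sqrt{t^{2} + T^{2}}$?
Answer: $7168 + 635008 \sqrt{26} \approx 3.2451 \cdot 10^{6}$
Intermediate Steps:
$u{\left(t,T \right)} = \sqrt{T^{2} + t^{2}}$
$q{\left(Z,y \right)} = 112 + y \sqrt{26} \sqrt{Z^{2}}$ ($q{\left(Z,y \right)} = \sqrt{\left(Z 5\right)^{2} + Z^{2}} y + 112 = \sqrt{\left(5 Z\right)^{2} + Z^{2}} y + 112 = \sqrt{25 Z^{2} + Z^{2}} y + 112 = \sqrt{26 Z^{2}} y + 112 = \sqrt{26} \sqrt{Z^{2}} y + 112 = y \sqrt{26} \sqrt{Z^{2}} + 112 = 112 + y \sqrt{26} \sqrt{Z^{2}}$)
$64 q{\left(X,121 \right)} = 64 \left(112 + 121 \sqrt{26} \sqrt{82^{2}}\right) = 64 \left(112 + 121 \sqrt{26} \sqrt{6724}\right) = 64 \left(112 + 121 \sqrt{26} \cdot 82\right) = 64 \left(112 + 9922 \sqrt{26}\right) = 7168 + 635008 \sqrt{26}$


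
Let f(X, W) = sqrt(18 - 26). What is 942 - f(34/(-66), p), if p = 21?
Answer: 942 - 2*I*sqrt(2) ≈ 942.0 - 2.8284*I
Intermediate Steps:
f(X, W) = 2*I*sqrt(2) (f(X, W) = sqrt(-8) = 2*I*sqrt(2))
942 - f(34/(-66), p) = 942 - 2*I*sqrt(2)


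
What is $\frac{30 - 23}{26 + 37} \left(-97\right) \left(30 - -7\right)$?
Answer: $- \frac{3589}{9} \approx -398.78$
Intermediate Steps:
$\frac{30 - 23}{26 + 37} \left(-97\right) \left(30 - -7\right) = \frac{7}{63} \left(-97\right) \left(30 + 7\right) = 7 \cdot \frac{1}{63} \left(-97\right) 37 = \frac{1}{9} \left(-97\right) 37 = \left(- \frac{97}{9}\right) 37 = - \frac{3589}{9}$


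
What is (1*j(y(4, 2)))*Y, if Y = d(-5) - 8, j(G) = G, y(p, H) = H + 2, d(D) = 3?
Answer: -20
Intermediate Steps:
y(p, H) = 2 + H
Y = -5 (Y = 3 - 8 = -5)
(1*j(y(4, 2)))*Y = (1*(2 + 2))*(-5) = (1*4)*(-5) = 4*(-5) = -20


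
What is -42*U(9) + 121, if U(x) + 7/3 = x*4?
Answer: -1293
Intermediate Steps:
U(x) = -7/3 + 4*x (U(x) = -7/3 + x*4 = -7/3 + 4*x)
-42*U(9) + 121 = -42*(-7/3 + 4*9) + 121 = -42*(-7/3 + 36) + 121 = -42*101/3 + 121 = -1414 + 121 = -1293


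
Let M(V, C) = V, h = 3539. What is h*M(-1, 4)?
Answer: -3539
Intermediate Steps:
h*M(-1, 4) = 3539*(-1) = -3539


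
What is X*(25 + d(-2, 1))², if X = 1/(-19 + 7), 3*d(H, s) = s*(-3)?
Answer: -48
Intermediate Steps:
d(H, s) = -s (d(H, s) = (s*(-3))/3 = (-3*s)/3 = -s)
X = -1/12 (X = 1/(-12) = -1/12 ≈ -0.083333)
X*(25 + d(-2, 1))² = -(25 - 1*1)²/12 = -(25 - 1)²/12 = -1/12*24² = -1/12*576 = -48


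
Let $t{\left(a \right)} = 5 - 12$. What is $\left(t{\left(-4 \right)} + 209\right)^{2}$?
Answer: $40804$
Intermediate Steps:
$t{\left(a \right)} = -7$ ($t{\left(a \right)} = 5 - 12 = -7$)
$\left(t{\left(-4 \right)} + 209\right)^{2} = \left(-7 + 209\right)^{2} = 202^{2} = 40804$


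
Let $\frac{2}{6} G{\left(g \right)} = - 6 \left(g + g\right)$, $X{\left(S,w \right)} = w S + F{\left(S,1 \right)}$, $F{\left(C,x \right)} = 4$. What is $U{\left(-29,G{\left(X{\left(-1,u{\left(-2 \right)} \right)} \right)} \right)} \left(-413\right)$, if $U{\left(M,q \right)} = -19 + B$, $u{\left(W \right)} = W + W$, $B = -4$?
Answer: $9499$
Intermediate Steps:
$u{\left(W \right)} = 2 W$
$X{\left(S,w \right)} = 4 + S w$ ($X{\left(S,w \right)} = w S + 4 = S w + 4 = 4 + S w$)
$G{\left(g \right)} = - 36 g$ ($G{\left(g \right)} = 3 \left(- 6 \left(g + g\right)\right) = 3 \left(- 6 \cdot 2 g\right) = 3 \left(- 12 g\right) = - 36 g$)
$U{\left(M,q \right)} = -23$ ($U{\left(M,q \right)} = -19 - 4 = -23$)
$U{\left(-29,G{\left(X{\left(-1,u{\left(-2 \right)} \right)} \right)} \right)} \left(-413\right) = \left(-23\right) \left(-413\right) = 9499$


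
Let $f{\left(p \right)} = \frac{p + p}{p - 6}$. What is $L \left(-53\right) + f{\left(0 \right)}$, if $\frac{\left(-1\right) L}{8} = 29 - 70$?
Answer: $-17384$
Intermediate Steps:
$f{\left(p \right)} = \frac{2 p}{-6 + p}$
$L = 328$ ($L = - 8 \left(29 - 70\right) = \left(-8\right) \left(-41\right) = 328$)
$L \left(-53\right) + f{\left(0 \right)} = 328 \left(-53\right) + 2 \cdot 0 \frac{1}{-6 + 0} = -17384 + 2 \cdot 0 \frac{1}{-6} = -17384 + 2 \cdot 0 \left(- \frac{1}{6}\right) = -17384 + 0 = -17384$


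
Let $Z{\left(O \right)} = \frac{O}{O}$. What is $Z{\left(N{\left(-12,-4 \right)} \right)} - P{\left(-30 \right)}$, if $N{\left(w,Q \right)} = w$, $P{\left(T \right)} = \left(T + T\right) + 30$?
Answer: $31$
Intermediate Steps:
$P{\left(T \right)} = 30 + 2 T$ ($P{\left(T \right)} = 2 T + 30 = 30 + 2 T$)
$Z{\left(O \right)} = 1$
$Z{\left(N{\left(-12,-4 \right)} \right)} - P{\left(-30 \right)} = 1 - \left(30 + 2 \left(-30\right)\right) = 1 - \left(30 - 60\right) = 1 - -30 = 1 + 30 = 31$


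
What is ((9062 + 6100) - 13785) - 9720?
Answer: -8343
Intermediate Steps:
((9062 + 6100) - 13785) - 9720 = (15162 - 13785) - 9720 = 1377 - 9720 = -8343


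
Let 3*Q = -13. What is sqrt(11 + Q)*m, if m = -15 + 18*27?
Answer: 314*sqrt(15) ≈ 1216.1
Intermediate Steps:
Q = -13/3 (Q = (1/3)*(-13) = -13/3 ≈ -4.3333)
m = 471 (m = -15 + 486 = 471)
sqrt(11 + Q)*m = sqrt(11 - 13/3)*471 = sqrt(20/3)*471 = (2*sqrt(15)/3)*471 = 314*sqrt(15)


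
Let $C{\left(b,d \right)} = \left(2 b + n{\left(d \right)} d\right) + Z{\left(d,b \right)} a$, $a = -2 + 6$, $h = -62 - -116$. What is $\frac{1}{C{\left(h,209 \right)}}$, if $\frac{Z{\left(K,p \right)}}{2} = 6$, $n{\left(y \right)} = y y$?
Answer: $\frac{1}{9129485} \approx 1.0954 \cdot 10^{-7}$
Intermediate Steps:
$n{\left(y \right)} = y^{2}$
$h = 54$ ($h = -62 + 116 = 54$)
$Z{\left(K,p \right)} = 12$ ($Z{\left(K,p \right)} = 2 \cdot 6 = 12$)
$a = 4$
$C{\left(b,d \right)} = 48 + d^{3} + 2 b$ ($C{\left(b,d \right)} = \left(2 b + d^{2} d\right) + 12 \cdot 4 = \left(2 b + d^{3}\right) + 48 = \left(d^{3} + 2 b\right) + 48 = 48 + d^{3} + 2 b$)
$\frac{1}{C{\left(h,209 \right)}} = \frac{1}{48 + 209^{3} + 2 \cdot 54} = \frac{1}{48 + 9129329 + 108} = \frac{1}{9129485}$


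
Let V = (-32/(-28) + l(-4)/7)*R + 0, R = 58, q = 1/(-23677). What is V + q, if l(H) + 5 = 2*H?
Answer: -6866337/165739 ≈ -41.429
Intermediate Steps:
q = -1/23677 ≈ -4.2235e-5
l(H) = -5 + 2*H
V = -290/7 (V = (-32/(-28) + (-5 + 2*(-4))/7)*58 + 0 = (-32*(-1/28) + (-5 - 8)*(⅐))*58 + 0 = (8/7 - 13*⅐)*58 + 0 = (8/7 - 13/7)*58 + 0 = -5/7*58 + 0 = -290/7 + 0 = -290/7 ≈ -41.429)
V + q = -290/7 - 1/23677 = -6866337/165739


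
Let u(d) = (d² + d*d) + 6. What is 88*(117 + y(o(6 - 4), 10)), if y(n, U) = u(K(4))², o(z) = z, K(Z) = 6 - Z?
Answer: 27544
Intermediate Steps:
u(d) = 6 + 2*d² (u(d) = (d² + d²) + 6 = 2*d² + 6 = 6 + 2*d²)
y(n, U) = 196 (y(n, U) = (6 + 2*(6 - 1*4)²)² = (6 + 2*(6 - 4)²)² = (6 + 2*2²)² = (6 + 2*4)² = (6 + 8)² = 14² = 196)
88*(117 + y(o(6 - 4), 10)) = 88*(117 + 196) = 88*313 = 27544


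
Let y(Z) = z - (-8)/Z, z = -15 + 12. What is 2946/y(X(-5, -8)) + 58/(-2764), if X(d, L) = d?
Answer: -20357527/31786 ≈ -640.46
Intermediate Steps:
z = -3
y(Z) = -3 + 8/Z (y(Z) = -3 - (-8)/Z = -3 + 8/Z)
2946/y(X(-5, -8)) + 58/(-2764) = 2946/(-3 + 8/(-5)) + 58/(-2764) = 2946/(-3 + 8*(-1/5)) + 58*(-1/2764) = 2946/(-3 - 8/5) - 29/1382 = 2946/(-23/5) - 29/1382 = 2946*(-5/23) - 29/1382 = -14730/23 - 29/1382 = -20357527/31786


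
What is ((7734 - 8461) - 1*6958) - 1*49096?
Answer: -56781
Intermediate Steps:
((7734 - 8461) - 1*6958) - 1*49096 = (-727 - 6958) - 49096 = -7685 - 49096 = -56781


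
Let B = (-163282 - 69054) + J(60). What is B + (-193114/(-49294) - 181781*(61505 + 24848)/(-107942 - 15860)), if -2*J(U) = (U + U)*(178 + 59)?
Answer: -1410903356081/11781266 ≈ -1.1976e+5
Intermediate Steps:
J(U) = -237*U (J(U) = -(U + U)*(178 + 59)/2 = -2*U*237/2 = -237*U)
B = -246556 (B = (-163282 - 69054) - 237*60 = -232336 - 14220 = -246556)
B + (-193114/(-49294) - 181781*(61505 + 24848)/(-107942 - 15860)) = -246556 + (-193114/(-49294) - 181781*(61505 + 24848)/(-107942 - 15860)) = -246556 + (-193114*(-1/49294) - 181781/((-123802/86353))) = -246556 + (96557/24647 - 181781/((-123802*1/86353))) = -246556 + (96557/24647 - 181781/(-123802/86353)) = -246556 + (96557/24647 - 181781*(-86353/123802)) = -246556 + (96557/24647 + 424252289/3346) = -246556 + 1493838463815/11781266 = -1410903356081/11781266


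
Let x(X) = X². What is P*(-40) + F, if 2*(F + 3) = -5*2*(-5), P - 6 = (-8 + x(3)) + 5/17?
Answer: -4586/17 ≈ -269.76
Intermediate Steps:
P = 124/17 (P = 6 + ((-8 + 3²) + 5/17) = 6 + ((-8 + 9) + 5*(1/17)) = 6 + (1 + 5/17) = 6 + 22/17 = 124/17 ≈ 7.2941)
F = 22 (F = -3 + (-5*2*(-5))/2 = -3 + (-10*(-5))/2 = -3 + (½)*50 = -3 + 25 = 22)
P*(-40) + F = (124/17)*(-40) + 22 = -4960/17 + 22 = -4586/17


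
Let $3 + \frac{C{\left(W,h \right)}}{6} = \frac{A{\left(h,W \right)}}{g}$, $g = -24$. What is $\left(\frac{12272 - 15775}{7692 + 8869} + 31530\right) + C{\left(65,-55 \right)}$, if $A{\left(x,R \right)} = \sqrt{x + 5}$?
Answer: $\frac{521866729}{16561} - \frac{5 i \sqrt{2}}{4} \approx 31512.0 - 1.7678 i$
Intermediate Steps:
$A{\left(x,R \right)} = \sqrt{5 + x}$
$C{\left(W,h \right)} = -18 - \frac{\sqrt{5 + h}}{4}$ ($C{\left(W,h \right)} = -18 + 6 \frac{\sqrt{5 + h}}{-24} = -18 + 6 \sqrt{5 + h} \left(- \frac{1}{24}\right) = -18 + 6 \left(- \frac{\sqrt{5 + h}}{24}\right) = -18 - \frac{\sqrt{5 + h}}{4}$)
$\left(\frac{12272 - 15775}{7692 + 8869} + 31530\right) + C{\left(65,-55 \right)} = \left(\frac{12272 - 15775}{7692 + 8869} + 31530\right) - \left(18 + \frac{\sqrt{5 - 55}}{4}\right) = \left(- \frac{3503}{16561} + 31530\right) - \left(18 + \frac{\sqrt{-50}}{4}\right) = \left(\left(-3503\right) \frac{1}{16561} + 31530\right) - \left(18 + \frac{5 i \sqrt{2}}{4}\right) = \left(- \frac{3503}{16561} + 31530\right) - \left(18 + \frac{5 i \sqrt{2}}{4}\right) = \frac{522164827}{16561} - \left(18 + \frac{5 i \sqrt{2}}{4}\right) = \frac{521866729}{16561} - \frac{5 i \sqrt{2}}{4}$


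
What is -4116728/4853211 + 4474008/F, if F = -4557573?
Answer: -3323938016/1816446039 ≈ -1.8299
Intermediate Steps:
-4116728/4853211 + 4474008/F = -4116728/4853211 + 4474008/(-4557573) = -4116728*1/4853211 + 4474008*(-1/4557573) = -9128/10761 - 165704/168799 = -3323938016/1816446039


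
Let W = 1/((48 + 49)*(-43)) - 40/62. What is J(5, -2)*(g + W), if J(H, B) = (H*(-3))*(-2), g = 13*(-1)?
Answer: -52930920/129301 ≈ -409.36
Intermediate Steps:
g = -13
W = -83451/129301 (W = -1/43/97 - 40*1/62 = (1/97)*(-1/43) - 20/31 = -1/4171 - 20/31 = -83451/129301 ≈ -0.64540)
J(H, B) = 6*H (J(H, B) = -3*H*(-2) = 6*H)
J(5, -2)*(g + W) = (6*5)*(-13 - 83451/129301) = 30*(-1764364/129301) = -52930920/129301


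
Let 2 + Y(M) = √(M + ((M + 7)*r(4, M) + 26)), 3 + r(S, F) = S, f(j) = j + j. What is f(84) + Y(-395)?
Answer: 166 + I*√757 ≈ 166.0 + 27.514*I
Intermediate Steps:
f(j) = 2*j
r(S, F) = -3 + S
Y(M) = -2 + √(33 + 2*M) (Y(M) = -2 + √(M + ((M + 7)*(-3 + 4) + 26)) = -2 + √(M + ((7 + M)*1 + 26)) = -2 + √(M + ((7 + M) + 26)) = -2 + √(M + (33 + M)) = -2 + √(33 + 2*M))
f(84) + Y(-395) = 2*84 + (-2 + √(33 + 2*(-395))) = 168 + (-2 + √(33 - 790)) = 168 + (-2 + √(-757)) = 168 + (-2 + I*√757) = 166 + I*√757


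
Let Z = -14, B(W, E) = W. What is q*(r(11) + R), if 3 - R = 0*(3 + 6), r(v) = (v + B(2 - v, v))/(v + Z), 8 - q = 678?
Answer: -4690/3 ≈ -1563.3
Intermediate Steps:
q = -670 (q = 8 - 1*678 = 8 - 678 = -670)
r(v) = 2/(-14 + v) (r(v) = (v + (2 - v))/(v - 14) = 2/(-14 + v))
R = 3 (R = 3 - 0*(3 + 6) = 3 - 0*9 = 3 - 1*0 = 3 + 0 = 3)
q*(r(11) + R) = -670*(2/(-14 + 11) + 3) = -670*(2/(-3) + 3) = -670*(2*(-1/3) + 3) = -670*(-2/3 + 3) = -670*7/3 = -4690/3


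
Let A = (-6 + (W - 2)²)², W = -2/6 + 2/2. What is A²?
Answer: 2085136/6561 ≈ 317.81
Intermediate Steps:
W = ⅔ (W = -2*⅙ + 2*(½) = -⅓ + 1 = ⅔ ≈ 0.66667)
A = 1444/81 (A = (-6 + (⅔ - 2)²)² = (-6 + (-4/3)²)² = (-6 + 16/9)² = (-38/9)² = 1444/81 ≈ 17.827)
A² = (1444/81)² = 2085136/6561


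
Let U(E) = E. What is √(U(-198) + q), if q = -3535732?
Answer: I*√3535930 ≈ 1880.4*I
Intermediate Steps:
√(U(-198) + q) = √(-198 - 3535732) = √(-3535930) = I*√3535930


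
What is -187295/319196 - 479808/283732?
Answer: -51573594827/22641529868 ≈ -2.2778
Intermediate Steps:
-187295/319196 - 479808/283732 = -187295*1/319196 - 479808*1/283732 = -187295/319196 - 119952/70933 = -51573594827/22641529868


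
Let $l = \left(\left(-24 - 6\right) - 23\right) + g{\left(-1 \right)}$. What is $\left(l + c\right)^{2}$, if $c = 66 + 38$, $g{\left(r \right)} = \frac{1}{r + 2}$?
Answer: $2704$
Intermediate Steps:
$g{\left(r \right)} = \frac{1}{2 + r}$
$c = 104$
$l = -52$ ($l = \left(\left(-24 - 6\right) - 23\right) + \frac{1}{2 - 1} = \left(-30 - 23\right) + 1^{-1} = -53 + 1 = -52$)
$\left(l + c\right)^{2} = \left(-52 + 104\right)^{2} = 52^{2} = 2704$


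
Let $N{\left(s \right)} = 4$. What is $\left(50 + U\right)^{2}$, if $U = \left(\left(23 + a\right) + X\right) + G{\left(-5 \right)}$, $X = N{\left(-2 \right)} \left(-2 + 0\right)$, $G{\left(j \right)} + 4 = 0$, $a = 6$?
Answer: $4489$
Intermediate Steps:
$G{\left(j \right)} = -4$ ($G{\left(j \right)} = -4 + 0 = -4$)
$X = -8$ ($X = 4 \left(-2 + 0\right) = 4 \left(-2\right) = -8$)
$U = 17$ ($U = \left(\left(23 + 6\right) - 8\right) - 4 = \left(29 - 8\right) - 4 = 21 - 4 = 17$)
$\left(50 + U\right)^{2} = \left(50 + 17\right)^{2} = 67^{2} = 4489$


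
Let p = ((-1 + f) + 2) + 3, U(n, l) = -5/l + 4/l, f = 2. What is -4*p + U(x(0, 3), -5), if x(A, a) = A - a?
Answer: -119/5 ≈ -23.800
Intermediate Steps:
U(n, l) = -1/l
p = 6 (p = ((-1 + 2) + 2) + 3 = (1 + 2) + 3 = 3 + 3 = 6)
-4*p + U(x(0, 3), -5) = -4*6 - 1/(-5) = -24 - 1*(-1/5) = -24 + 1/5 = -119/5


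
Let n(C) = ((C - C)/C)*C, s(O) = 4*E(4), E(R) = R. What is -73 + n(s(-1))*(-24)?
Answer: -73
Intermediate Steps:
s(O) = 16 (s(O) = 4*4 = 16)
n(C) = 0 (n(C) = (0/C)*C = 0*C = 0)
-73 + n(s(-1))*(-24) = -73 + 0*(-24) = -73 + 0 = -73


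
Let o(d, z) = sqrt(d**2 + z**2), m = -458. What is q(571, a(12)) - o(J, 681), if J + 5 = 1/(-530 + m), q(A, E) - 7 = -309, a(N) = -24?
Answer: -302 - 3*sqrt(50302436785)/988 ≈ -983.02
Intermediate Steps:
q(A, E) = -302 (q(A, E) = 7 - 309 = -302)
J = -4941/988 (J = -5 + 1/(-530 - 458) = -5 + 1/(-988) = -5 - 1/988 = -4941/988 ≈ -5.0010)
q(571, a(12)) - o(J, 681) = -302 - sqrt((-4941/988)**2 + 681**2) = -302 - sqrt(24413481/976144 + 463761) = -302 - sqrt(452721931065/976144) = -302 - 3*sqrt(50302436785)/988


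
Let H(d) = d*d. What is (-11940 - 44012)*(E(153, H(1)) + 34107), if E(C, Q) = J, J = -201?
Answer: -1897108512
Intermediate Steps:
H(d) = d²
E(C, Q) = -201
(-11940 - 44012)*(E(153, H(1)) + 34107) = (-11940 - 44012)*(-201 + 34107) = -55952*33906 = -1897108512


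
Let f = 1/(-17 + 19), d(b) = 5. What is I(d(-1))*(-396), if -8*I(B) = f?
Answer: 99/4 ≈ 24.750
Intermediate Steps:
f = 1/2 ≈ 0.50000
I(B) = -1/16 (I(B) = -1/8*1/2 = -1/16)
I(d(-1))*(-396) = -1/16*(-396) = 99/4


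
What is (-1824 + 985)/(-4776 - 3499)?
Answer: 839/8275 ≈ 0.10139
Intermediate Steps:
(-1824 + 985)/(-4776 - 3499) = -839/(-8275) = -839*(-1/8275) = 839/8275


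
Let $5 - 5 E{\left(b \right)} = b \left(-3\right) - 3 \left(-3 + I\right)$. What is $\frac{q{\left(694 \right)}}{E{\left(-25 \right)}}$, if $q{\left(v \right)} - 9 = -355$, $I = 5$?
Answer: $\frac{865}{32} \approx 27.031$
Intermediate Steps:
$q{\left(v \right)} = -346$ ($q{\left(v \right)} = 9 - 355 = -346$)
$E{\left(b \right)} = \frac{11}{5} + \frac{3 b}{5}$ ($E{\left(b \right)} = 1 - \frac{b \left(-3\right) - 3 \left(-3 + 5\right)}{5} = 1 - \frac{- 3 b - 6}{5} = 1 - \frac{-6 - 3 b}{5} = 1 + \left(\frac{6}{5} + \frac{3 b}{5}\right) = \frac{11}{5} + \frac{3 b}{5}$)
$\frac{q{\left(694 \right)}}{E{\left(-25 \right)}} = - \frac{346}{\frac{11}{5} + \frac{3}{5} \left(-25\right)} = - \frac{346}{\frac{11}{5} - 15} = - \frac{346}{- \frac{64}{5}} = \left(-346\right) \left(- \frac{5}{64}\right) = \frac{865}{32}$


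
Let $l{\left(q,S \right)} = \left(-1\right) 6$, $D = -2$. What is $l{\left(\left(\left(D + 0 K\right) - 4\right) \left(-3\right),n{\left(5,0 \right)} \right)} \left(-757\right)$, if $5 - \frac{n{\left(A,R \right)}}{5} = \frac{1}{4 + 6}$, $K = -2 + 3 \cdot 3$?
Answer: $4542$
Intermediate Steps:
$K = 7$ ($K = -2 + 9 = 7$)
$n{\left(A,R \right)} = \frac{49}{2}$ ($n{\left(A,R \right)} = 25 - \frac{5}{4 + 6} = 25 - \frac{5}{10} = 25 - \frac{1}{2} = \frac{49}{2}$)
$l{\left(q,S \right)} = -6$
$l{\left(\left(\left(D + 0 K\right) - 4\right) \left(-3\right),n{\left(5,0 \right)} \right)} \left(-757\right) = \left(-6\right) \left(-757\right) = 4542$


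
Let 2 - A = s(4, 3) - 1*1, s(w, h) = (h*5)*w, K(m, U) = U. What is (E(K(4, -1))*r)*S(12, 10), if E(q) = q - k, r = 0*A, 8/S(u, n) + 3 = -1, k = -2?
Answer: 0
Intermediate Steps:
s(w, h) = 5*h*w (s(w, h) = (5*h)*w = 5*h*w)
A = -57 (A = 2 - (5*3*4 - 1*1) = 2 - (60 - 1) = 2 - 1*59 = 2 - 59 = -57)
S(u, n) = -2 (S(u, n) = 8/(-3 - 1) = 8/(-4) = 8*(-¼) = -2)
r = 0 (r = 0*(-57) = 0)
E(q) = 2 + q (E(q) = q - 1*(-2) = q + 2 = 2 + q)
(E(K(4, -1))*r)*S(12, 10) = ((2 - 1)*0)*(-2) = (1*0)*(-2) = 0*(-2) = 0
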